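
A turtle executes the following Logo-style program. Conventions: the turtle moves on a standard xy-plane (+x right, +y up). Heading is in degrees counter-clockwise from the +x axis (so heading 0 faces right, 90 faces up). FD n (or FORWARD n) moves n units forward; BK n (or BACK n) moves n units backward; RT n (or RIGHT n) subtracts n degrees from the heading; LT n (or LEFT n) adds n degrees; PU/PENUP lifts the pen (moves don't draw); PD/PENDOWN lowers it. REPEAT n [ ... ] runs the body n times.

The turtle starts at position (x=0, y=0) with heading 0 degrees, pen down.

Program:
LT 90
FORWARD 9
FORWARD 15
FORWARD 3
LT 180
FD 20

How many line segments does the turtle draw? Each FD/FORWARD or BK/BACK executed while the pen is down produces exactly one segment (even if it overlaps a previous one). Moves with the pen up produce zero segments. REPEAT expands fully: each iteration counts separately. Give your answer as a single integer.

Answer: 4

Derivation:
Executing turtle program step by step:
Start: pos=(0,0), heading=0, pen down
LT 90: heading 0 -> 90
FD 9: (0,0) -> (0,9) [heading=90, draw]
FD 15: (0,9) -> (0,24) [heading=90, draw]
FD 3: (0,24) -> (0,27) [heading=90, draw]
LT 180: heading 90 -> 270
FD 20: (0,27) -> (0,7) [heading=270, draw]
Final: pos=(0,7), heading=270, 4 segment(s) drawn
Segments drawn: 4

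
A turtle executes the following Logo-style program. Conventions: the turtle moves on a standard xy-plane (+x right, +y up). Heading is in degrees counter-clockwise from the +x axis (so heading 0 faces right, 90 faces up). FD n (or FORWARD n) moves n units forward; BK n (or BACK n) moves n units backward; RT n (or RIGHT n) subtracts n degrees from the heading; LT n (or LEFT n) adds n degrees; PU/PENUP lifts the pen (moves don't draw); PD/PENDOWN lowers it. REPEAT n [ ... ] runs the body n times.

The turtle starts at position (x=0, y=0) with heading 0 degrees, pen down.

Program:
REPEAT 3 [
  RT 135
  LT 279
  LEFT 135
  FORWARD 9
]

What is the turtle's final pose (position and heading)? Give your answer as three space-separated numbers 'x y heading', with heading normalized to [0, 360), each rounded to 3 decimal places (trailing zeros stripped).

Answer: -11.238 -3.651 117

Derivation:
Executing turtle program step by step:
Start: pos=(0,0), heading=0, pen down
REPEAT 3 [
  -- iteration 1/3 --
  RT 135: heading 0 -> 225
  LT 279: heading 225 -> 144
  LT 135: heading 144 -> 279
  FD 9: (0,0) -> (1.408,-8.889) [heading=279, draw]
  -- iteration 2/3 --
  RT 135: heading 279 -> 144
  LT 279: heading 144 -> 63
  LT 135: heading 63 -> 198
  FD 9: (1.408,-8.889) -> (-7.152,-11.67) [heading=198, draw]
  -- iteration 3/3 --
  RT 135: heading 198 -> 63
  LT 279: heading 63 -> 342
  LT 135: heading 342 -> 117
  FD 9: (-7.152,-11.67) -> (-11.238,-3.651) [heading=117, draw]
]
Final: pos=(-11.238,-3.651), heading=117, 3 segment(s) drawn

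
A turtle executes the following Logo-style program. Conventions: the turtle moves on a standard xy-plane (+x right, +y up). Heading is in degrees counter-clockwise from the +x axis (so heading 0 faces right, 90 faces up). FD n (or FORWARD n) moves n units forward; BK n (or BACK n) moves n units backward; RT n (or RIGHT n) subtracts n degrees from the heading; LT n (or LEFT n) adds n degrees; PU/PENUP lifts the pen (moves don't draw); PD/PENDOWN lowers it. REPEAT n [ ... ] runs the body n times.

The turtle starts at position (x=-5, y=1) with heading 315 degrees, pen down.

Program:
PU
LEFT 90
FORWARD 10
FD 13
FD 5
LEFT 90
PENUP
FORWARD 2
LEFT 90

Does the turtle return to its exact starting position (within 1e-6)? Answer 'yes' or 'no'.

Executing turtle program step by step:
Start: pos=(-5,1), heading=315, pen down
PU: pen up
LT 90: heading 315 -> 45
FD 10: (-5,1) -> (2.071,8.071) [heading=45, move]
FD 13: (2.071,8.071) -> (11.263,17.263) [heading=45, move]
FD 5: (11.263,17.263) -> (14.799,20.799) [heading=45, move]
LT 90: heading 45 -> 135
PU: pen up
FD 2: (14.799,20.799) -> (13.385,22.213) [heading=135, move]
LT 90: heading 135 -> 225
Final: pos=(13.385,22.213), heading=225, 0 segment(s) drawn

Start position: (-5, 1)
Final position: (13.385, 22.213)
Distance = 28.071; >= 1e-6 -> NOT closed

Answer: no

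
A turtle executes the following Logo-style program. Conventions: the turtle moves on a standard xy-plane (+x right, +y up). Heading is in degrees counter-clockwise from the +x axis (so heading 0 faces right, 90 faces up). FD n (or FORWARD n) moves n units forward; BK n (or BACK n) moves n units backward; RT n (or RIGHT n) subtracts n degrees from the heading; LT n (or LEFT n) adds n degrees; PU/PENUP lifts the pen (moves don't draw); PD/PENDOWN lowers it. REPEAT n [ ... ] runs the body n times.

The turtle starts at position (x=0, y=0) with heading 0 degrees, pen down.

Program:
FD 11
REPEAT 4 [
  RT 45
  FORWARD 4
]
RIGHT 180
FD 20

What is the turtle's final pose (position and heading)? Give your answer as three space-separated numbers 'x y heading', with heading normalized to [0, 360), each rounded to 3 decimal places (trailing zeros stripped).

Executing turtle program step by step:
Start: pos=(0,0), heading=0, pen down
FD 11: (0,0) -> (11,0) [heading=0, draw]
REPEAT 4 [
  -- iteration 1/4 --
  RT 45: heading 0 -> 315
  FD 4: (11,0) -> (13.828,-2.828) [heading=315, draw]
  -- iteration 2/4 --
  RT 45: heading 315 -> 270
  FD 4: (13.828,-2.828) -> (13.828,-6.828) [heading=270, draw]
  -- iteration 3/4 --
  RT 45: heading 270 -> 225
  FD 4: (13.828,-6.828) -> (11,-9.657) [heading=225, draw]
  -- iteration 4/4 --
  RT 45: heading 225 -> 180
  FD 4: (11,-9.657) -> (7,-9.657) [heading=180, draw]
]
RT 180: heading 180 -> 0
FD 20: (7,-9.657) -> (27,-9.657) [heading=0, draw]
Final: pos=(27,-9.657), heading=0, 6 segment(s) drawn

Answer: 27 -9.657 0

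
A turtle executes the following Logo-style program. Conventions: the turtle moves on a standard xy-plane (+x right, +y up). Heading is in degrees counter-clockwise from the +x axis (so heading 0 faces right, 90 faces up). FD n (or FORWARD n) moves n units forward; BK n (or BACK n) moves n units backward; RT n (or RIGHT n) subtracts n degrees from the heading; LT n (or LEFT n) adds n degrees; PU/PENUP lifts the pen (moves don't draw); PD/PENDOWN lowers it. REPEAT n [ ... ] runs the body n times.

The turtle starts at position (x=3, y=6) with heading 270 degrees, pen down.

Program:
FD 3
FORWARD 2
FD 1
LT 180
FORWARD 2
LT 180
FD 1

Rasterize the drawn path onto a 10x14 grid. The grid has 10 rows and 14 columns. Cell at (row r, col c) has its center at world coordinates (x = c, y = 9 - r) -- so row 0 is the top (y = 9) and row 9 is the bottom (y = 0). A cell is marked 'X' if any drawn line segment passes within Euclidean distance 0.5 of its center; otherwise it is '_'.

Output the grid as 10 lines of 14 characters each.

Segment 0: (3,6) -> (3,3)
Segment 1: (3,3) -> (3,1)
Segment 2: (3,1) -> (3,0)
Segment 3: (3,0) -> (3,2)
Segment 4: (3,2) -> (3,1)

Answer: ______________
______________
______________
___X__________
___X__________
___X__________
___X__________
___X__________
___X__________
___X__________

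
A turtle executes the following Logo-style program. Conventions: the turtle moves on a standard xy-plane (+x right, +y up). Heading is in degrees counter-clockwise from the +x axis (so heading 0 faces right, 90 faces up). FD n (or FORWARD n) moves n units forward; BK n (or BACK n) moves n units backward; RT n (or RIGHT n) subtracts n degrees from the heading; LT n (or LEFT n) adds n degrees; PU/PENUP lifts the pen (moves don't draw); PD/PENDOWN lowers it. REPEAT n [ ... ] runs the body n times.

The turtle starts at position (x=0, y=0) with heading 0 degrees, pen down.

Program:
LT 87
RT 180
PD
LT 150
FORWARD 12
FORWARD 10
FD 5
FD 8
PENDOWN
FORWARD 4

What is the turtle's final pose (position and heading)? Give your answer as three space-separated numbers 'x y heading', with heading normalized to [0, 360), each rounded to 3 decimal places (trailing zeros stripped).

Answer: 21.241 32.708 57

Derivation:
Executing turtle program step by step:
Start: pos=(0,0), heading=0, pen down
LT 87: heading 0 -> 87
RT 180: heading 87 -> 267
PD: pen down
LT 150: heading 267 -> 57
FD 12: (0,0) -> (6.536,10.064) [heading=57, draw]
FD 10: (6.536,10.064) -> (11.982,18.451) [heading=57, draw]
FD 5: (11.982,18.451) -> (14.705,22.644) [heading=57, draw]
FD 8: (14.705,22.644) -> (19.062,29.353) [heading=57, draw]
PD: pen down
FD 4: (19.062,29.353) -> (21.241,32.708) [heading=57, draw]
Final: pos=(21.241,32.708), heading=57, 5 segment(s) drawn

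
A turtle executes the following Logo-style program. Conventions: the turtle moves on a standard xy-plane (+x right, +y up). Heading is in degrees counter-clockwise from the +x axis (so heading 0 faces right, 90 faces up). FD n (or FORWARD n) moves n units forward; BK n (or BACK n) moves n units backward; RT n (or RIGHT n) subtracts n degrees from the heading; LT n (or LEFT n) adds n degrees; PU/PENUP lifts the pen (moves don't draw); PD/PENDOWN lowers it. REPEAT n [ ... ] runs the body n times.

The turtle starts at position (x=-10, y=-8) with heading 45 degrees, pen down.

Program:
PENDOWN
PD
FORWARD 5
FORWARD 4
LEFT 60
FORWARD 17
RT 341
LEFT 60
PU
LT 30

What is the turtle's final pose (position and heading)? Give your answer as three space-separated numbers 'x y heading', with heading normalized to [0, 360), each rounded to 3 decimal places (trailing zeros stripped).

Executing turtle program step by step:
Start: pos=(-10,-8), heading=45, pen down
PD: pen down
PD: pen down
FD 5: (-10,-8) -> (-6.464,-4.464) [heading=45, draw]
FD 4: (-6.464,-4.464) -> (-3.636,-1.636) [heading=45, draw]
LT 60: heading 45 -> 105
FD 17: (-3.636,-1.636) -> (-8.036,14.785) [heading=105, draw]
RT 341: heading 105 -> 124
LT 60: heading 124 -> 184
PU: pen up
LT 30: heading 184 -> 214
Final: pos=(-8.036,14.785), heading=214, 3 segment(s) drawn

Answer: -8.036 14.785 214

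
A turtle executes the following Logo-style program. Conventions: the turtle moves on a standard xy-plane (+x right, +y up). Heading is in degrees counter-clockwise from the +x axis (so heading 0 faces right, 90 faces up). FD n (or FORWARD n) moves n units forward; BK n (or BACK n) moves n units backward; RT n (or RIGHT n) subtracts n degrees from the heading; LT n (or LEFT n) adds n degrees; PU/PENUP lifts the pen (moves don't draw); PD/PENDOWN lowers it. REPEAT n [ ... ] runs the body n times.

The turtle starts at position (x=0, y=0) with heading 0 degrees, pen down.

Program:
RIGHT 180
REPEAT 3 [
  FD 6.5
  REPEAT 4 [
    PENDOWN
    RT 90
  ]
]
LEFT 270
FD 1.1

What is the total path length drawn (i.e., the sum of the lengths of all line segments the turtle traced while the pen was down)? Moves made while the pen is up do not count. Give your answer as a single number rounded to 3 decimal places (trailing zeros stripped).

Executing turtle program step by step:
Start: pos=(0,0), heading=0, pen down
RT 180: heading 0 -> 180
REPEAT 3 [
  -- iteration 1/3 --
  FD 6.5: (0,0) -> (-6.5,0) [heading=180, draw]
  REPEAT 4 [
    -- iteration 1/4 --
    PD: pen down
    RT 90: heading 180 -> 90
    -- iteration 2/4 --
    PD: pen down
    RT 90: heading 90 -> 0
    -- iteration 3/4 --
    PD: pen down
    RT 90: heading 0 -> 270
    -- iteration 4/4 --
    PD: pen down
    RT 90: heading 270 -> 180
  ]
  -- iteration 2/3 --
  FD 6.5: (-6.5,0) -> (-13,0) [heading=180, draw]
  REPEAT 4 [
    -- iteration 1/4 --
    PD: pen down
    RT 90: heading 180 -> 90
    -- iteration 2/4 --
    PD: pen down
    RT 90: heading 90 -> 0
    -- iteration 3/4 --
    PD: pen down
    RT 90: heading 0 -> 270
    -- iteration 4/4 --
    PD: pen down
    RT 90: heading 270 -> 180
  ]
  -- iteration 3/3 --
  FD 6.5: (-13,0) -> (-19.5,0) [heading=180, draw]
  REPEAT 4 [
    -- iteration 1/4 --
    PD: pen down
    RT 90: heading 180 -> 90
    -- iteration 2/4 --
    PD: pen down
    RT 90: heading 90 -> 0
    -- iteration 3/4 --
    PD: pen down
    RT 90: heading 0 -> 270
    -- iteration 4/4 --
    PD: pen down
    RT 90: heading 270 -> 180
  ]
]
LT 270: heading 180 -> 90
FD 1.1: (-19.5,0) -> (-19.5,1.1) [heading=90, draw]
Final: pos=(-19.5,1.1), heading=90, 4 segment(s) drawn

Segment lengths:
  seg 1: (0,0) -> (-6.5,0), length = 6.5
  seg 2: (-6.5,0) -> (-13,0), length = 6.5
  seg 3: (-13,0) -> (-19.5,0), length = 6.5
  seg 4: (-19.5,0) -> (-19.5,1.1), length = 1.1
Total = 20.6

Answer: 20.6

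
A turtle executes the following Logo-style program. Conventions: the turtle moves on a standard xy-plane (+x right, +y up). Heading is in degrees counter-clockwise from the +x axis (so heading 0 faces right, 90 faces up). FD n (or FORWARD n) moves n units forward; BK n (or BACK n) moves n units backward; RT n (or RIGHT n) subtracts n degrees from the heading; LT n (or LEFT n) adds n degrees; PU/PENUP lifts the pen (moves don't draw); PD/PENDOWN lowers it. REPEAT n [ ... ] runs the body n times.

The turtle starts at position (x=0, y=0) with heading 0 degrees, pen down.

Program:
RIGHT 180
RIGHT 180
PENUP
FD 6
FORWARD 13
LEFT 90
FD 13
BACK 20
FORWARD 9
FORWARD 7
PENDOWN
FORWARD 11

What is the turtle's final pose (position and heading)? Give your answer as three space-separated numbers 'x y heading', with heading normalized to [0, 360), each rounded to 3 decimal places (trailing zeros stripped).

Answer: 19 20 90

Derivation:
Executing turtle program step by step:
Start: pos=(0,0), heading=0, pen down
RT 180: heading 0 -> 180
RT 180: heading 180 -> 0
PU: pen up
FD 6: (0,0) -> (6,0) [heading=0, move]
FD 13: (6,0) -> (19,0) [heading=0, move]
LT 90: heading 0 -> 90
FD 13: (19,0) -> (19,13) [heading=90, move]
BK 20: (19,13) -> (19,-7) [heading=90, move]
FD 9: (19,-7) -> (19,2) [heading=90, move]
FD 7: (19,2) -> (19,9) [heading=90, move]
PD: pen down
FD 11: (19,9) -> (19,20) [heading=90, draw]
Final: pos=(19,20), heading=90, 1 segment(s) drawn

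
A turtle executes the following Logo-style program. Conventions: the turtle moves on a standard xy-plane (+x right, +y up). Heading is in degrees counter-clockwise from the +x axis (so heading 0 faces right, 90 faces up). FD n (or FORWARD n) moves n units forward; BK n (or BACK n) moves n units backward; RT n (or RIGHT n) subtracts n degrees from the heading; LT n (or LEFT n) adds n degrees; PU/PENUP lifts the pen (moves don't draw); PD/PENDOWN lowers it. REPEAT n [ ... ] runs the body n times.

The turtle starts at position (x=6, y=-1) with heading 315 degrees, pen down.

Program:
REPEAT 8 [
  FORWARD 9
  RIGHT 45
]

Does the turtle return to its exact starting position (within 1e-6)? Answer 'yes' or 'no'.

Executing turtle program step by step:
Start: pos=(6,-1), heading=315, pen down
REPEAT 8 [
  -- iteration 1/8 --
  FD 9: (6,-1) -> (12.364,-7.364) [heading=315, draw]
  RT 45: heading 315 -> 270
  -- iteration 2/8 --
  FD 9: (12.364,-7.364) -> (12.364,-16.364) [heading=270, draw]
  RT 45: heading 270 -> 225
  -- iteration 3/8 --
  FD 9: (12.364,-16.364) -> (6,-22.728) [heading=225, draw]
  RT 45: heading 225 -> 180
  -- iteration 4/8 --
  FD 9: (6,-22.728) -> (-3,-22.728) [heading=180, draw]
  RT 45: heading 180 -> 135
  -- iteration 5/8 --
  FD 9: (-3,-22.728) -> (-9.364,-16.364) [heading=135, draw]
  RT 45: heading 135 -> 90
  -- iteration 6/8 --
  FD 9: (-9.364,-16.364) -> (-9.364,-7.364) [heading=90, draw]
  RT 45: heading 90 -> 45
  -- iteration 7/8 --
  FD 9: (-9.364,-7.364) -> (-3,-1) [heading=45, draw]
  RT 45: heading 45 -> 0
  -- iteration 8/8 --
  FD 9: (-3,-1) -> (6,-1) [heading=0, draw]
  RT 45: heading 0 -> 315
]
Final: pos=(6,-1), heading=315, 8 segment(s) drawn

Start position: (6, -1)
Final position: (6, -1)
Distance = 0; < 1e-6 -> CLOSED

Answer: yes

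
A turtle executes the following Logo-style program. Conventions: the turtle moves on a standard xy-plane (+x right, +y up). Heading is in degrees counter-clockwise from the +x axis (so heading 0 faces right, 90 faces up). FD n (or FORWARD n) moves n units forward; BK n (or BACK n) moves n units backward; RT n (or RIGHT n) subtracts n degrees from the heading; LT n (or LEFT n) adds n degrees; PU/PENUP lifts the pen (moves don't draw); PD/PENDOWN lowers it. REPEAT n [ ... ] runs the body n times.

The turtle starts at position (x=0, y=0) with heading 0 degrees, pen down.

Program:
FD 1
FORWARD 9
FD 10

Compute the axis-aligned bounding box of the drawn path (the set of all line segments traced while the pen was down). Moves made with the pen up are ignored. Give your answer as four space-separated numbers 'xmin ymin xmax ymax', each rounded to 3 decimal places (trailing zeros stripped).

Executing turtle program step by step:
Start: pos=(0,0), heading=0, pen down
FD 1: (0,0) -> (1,0) [heading=0, draw]
FD 9: (1,0) -> (10,0) [heading=0, draw]
FD 10: (10,0) -> (20,0) [heading=0, draw]
Final: pos=(20,0), heading=0, 3 segment(s) drawn

Segment endpoints: x in {0, 1, 10, 20}, y in {0}
xmin=0, ymin=0, xmax=20, ymax=0

Answer: 0 0 20 0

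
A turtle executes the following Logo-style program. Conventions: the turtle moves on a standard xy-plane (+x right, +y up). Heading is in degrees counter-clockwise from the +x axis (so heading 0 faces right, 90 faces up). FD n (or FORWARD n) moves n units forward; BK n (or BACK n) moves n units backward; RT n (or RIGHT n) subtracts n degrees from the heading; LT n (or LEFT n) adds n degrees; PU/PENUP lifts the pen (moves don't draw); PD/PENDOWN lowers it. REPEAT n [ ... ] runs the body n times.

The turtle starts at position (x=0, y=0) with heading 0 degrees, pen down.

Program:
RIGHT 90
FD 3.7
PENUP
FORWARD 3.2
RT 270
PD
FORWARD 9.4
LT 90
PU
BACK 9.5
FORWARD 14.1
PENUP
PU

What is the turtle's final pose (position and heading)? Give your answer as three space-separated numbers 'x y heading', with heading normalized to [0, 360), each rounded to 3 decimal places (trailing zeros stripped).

Answer: 9.4 -2.3 90

Derivation:
Executing turtle program step by step:
Start: pos=(0,0), heading=0, pen down
RT 90: heading 0 -> 270
FD 3.7: (0,0) -> (0,-3.7) [heading=270, draw]
PU: pen up
FD 3.2: (0,-3.7) -> (0,-6.9) [heading=270, move]
RT 270: heading 270 -> 0
PD: pen down
FD 9.4: (0,-6.9) -> (9.4,-6.9) [heading=0, draw]
LT 90: heading 0 -> 90
PU: pen up
BK 9.5: (9.4,-6.9) -> (9.4,-16.4) [heading=90, move]
FD 14.1: (9.4,-16.4) -> (9.4,-2.3) [heading=90, move]
PU: pen up
PU: pen up
Final: pos=(9.4,-2.3), heading=90, 2 segment(s) drawn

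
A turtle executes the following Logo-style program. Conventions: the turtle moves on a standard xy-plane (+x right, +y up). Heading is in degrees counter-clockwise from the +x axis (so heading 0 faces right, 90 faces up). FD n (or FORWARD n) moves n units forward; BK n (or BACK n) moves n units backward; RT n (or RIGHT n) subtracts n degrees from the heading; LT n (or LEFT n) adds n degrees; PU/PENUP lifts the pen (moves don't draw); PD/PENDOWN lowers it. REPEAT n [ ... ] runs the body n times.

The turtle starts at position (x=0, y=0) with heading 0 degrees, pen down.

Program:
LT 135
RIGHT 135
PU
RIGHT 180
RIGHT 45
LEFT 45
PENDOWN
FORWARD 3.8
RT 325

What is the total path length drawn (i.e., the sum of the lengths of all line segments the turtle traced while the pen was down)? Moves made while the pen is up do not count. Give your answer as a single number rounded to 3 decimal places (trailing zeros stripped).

Executing turtle program step by step:
Start: pos=(0,0), heading=0, pen down
LT 135: heading 0 -> 135
RT 135: heading 135 -> 0
PU: pen up
RT 180: heading 0 -> 180
RT 45: heading 180 -> 135
LT 45: heading 135 -> 180
PD: pen down
FD 3.8: (0,0) -> (-3.8,0) [heading=180, draw]
RT 325: heading 180 -> 215
Final: pos=(-3.8,0), heading=215, 1 segment(s) drawn

Segment lengths:
  seg 1: (0,0) -> (-3.8,0), length = 3.8
Total = 3.8

Answer: 3.8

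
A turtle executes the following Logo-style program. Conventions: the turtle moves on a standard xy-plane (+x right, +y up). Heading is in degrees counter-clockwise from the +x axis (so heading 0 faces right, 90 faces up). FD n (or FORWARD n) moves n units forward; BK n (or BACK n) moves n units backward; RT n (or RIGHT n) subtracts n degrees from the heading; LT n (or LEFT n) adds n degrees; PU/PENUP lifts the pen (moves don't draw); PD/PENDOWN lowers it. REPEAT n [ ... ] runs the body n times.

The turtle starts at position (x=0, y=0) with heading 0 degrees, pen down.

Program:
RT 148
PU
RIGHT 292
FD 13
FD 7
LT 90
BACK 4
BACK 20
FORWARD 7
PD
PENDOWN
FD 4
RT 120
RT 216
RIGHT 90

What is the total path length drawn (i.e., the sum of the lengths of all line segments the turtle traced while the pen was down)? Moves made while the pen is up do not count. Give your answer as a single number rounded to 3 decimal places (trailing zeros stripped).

Executing turtle program step by step:
Start: pos=(0,0), heading=0, pen down
RT 148: heading 0 -> 212
PU: pen up
RT 292: heading 212 -> 280
FD 13: (0,0) -> (2.257,-12.803) [heading=280, move]
FD 7: (2.257,-12.803) -> (3.473,-19.696) [heading=280, move]
LT 90: heading 280 -> 10
BK 4: (3.473,-19.696) -> (-0.466,-20.391) [heading=10, move]
BK 20: (-0.466,-20.391) -> (-20.162,-23.864) [heading=10, move]
FD 7: (-20.162,-23.864) -> (-13.269,-22.648) [heading=10, move]
PD: pen down
PD: pen down
FD 4: (-13.269,-22.648) -> (-9.33,-21.954) [heading=10, draw]
RT 120: heading 10 -> 250
RT 216: heading 250 -> 34
RT 90: heading 34 -> 304
Final: pos=(-9.33,-21.954), heading=304, 1 segment(s) drawn

Segment lengths:
  seg 1: (-13.269,-22.648) -> (-9.33,-21.954), length = 4
Total = 4

Answer: 4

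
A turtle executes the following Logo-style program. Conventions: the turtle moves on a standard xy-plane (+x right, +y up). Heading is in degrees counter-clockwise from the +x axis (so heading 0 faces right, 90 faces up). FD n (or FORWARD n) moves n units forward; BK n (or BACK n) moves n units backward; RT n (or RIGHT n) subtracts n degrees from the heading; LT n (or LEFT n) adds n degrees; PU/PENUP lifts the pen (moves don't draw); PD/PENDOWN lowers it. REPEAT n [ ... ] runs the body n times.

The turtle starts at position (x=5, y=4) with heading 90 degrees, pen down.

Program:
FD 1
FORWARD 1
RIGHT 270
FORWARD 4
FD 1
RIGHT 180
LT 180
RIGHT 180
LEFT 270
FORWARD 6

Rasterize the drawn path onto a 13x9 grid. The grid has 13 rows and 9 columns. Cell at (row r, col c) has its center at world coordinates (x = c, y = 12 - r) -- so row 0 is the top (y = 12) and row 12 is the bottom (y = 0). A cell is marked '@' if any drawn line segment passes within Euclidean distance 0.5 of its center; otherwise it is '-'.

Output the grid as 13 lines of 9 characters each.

Answer: ---------
---------
---------
---------
---------
---------
@@@@@@---
@----@---
@----@---
@--------
@--------
@--------
@--------

Derivation:
Segment 0: (5,4) -> (5,5)
Segment 1: (5,5) -> (5,6)
Segment 2: (5,6) -> (1,6)
Segment 3: (1,6) -> (0,6)
Segment 4: (0,6) -> (0,-0)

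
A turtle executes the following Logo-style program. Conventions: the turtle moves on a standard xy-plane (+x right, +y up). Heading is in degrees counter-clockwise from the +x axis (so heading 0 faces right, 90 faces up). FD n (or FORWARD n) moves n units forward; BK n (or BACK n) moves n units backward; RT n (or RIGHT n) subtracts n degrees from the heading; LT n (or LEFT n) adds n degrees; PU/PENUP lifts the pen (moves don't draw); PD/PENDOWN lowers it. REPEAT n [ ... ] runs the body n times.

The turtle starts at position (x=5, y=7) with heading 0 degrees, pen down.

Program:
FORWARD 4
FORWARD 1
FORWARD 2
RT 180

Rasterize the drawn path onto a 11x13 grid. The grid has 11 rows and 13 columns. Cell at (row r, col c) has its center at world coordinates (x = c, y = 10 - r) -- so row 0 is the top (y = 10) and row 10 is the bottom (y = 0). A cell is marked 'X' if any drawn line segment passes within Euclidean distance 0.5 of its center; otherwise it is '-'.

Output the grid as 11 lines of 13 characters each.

Answer: -------------
-------------
-------------
-----XXXXXXXX
-------------
-------------
-------------
-------------
-------------
-------------
-------------

Derivation:
Segment 0: (5,7) -> (9,7)
Segment 1: (9,7) -> (10,7)
Segment 2: (10,7) -> (12,7)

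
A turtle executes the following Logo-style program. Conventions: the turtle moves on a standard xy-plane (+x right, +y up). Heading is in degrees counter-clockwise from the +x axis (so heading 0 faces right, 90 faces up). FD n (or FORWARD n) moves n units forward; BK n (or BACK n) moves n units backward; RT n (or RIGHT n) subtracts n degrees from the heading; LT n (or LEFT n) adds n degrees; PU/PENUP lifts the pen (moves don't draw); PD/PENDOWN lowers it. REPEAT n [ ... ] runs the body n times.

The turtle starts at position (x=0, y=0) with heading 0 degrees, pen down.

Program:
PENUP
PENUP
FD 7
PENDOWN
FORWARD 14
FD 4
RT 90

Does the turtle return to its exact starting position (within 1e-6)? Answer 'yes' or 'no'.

Answer: no

Derivation:
Executing turtle program step by step:
Start: pos=(0,0), heading=0, pen down
PU: pen up
PU: pen up
FD 7: (0,0) -> (7,0) [heading=0, move]
PD: pen down
FD 14: (7,0) -> (21,0) [heading=0, draw]
FD 4: (21,0) -> (25,0) [heading=0, draw]
RT 90: heading 0 -> 270
Final: pos=(25,0), heading=270, 2 segment(s) drawn

Start position: (0, 0)
Final position: (25, 0)
Distance = 25; >= 1e-6 -> NOT closed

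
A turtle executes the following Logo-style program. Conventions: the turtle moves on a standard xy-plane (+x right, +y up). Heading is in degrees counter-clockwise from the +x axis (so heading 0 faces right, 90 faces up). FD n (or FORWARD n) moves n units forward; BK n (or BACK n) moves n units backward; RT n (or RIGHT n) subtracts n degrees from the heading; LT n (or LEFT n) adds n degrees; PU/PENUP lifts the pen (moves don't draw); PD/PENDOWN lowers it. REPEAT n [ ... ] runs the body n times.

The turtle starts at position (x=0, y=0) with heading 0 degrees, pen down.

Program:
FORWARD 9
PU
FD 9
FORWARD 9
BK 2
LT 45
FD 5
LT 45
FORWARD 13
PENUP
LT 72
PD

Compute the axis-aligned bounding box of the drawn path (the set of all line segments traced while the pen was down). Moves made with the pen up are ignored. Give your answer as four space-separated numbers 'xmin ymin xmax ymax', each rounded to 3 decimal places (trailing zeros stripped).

Answer: 0 0 9 0

Derivation:
Executing turtle program step by step:
Start: pos=(0,0), heading=0, pen down
FD 9: (0,0) -> (9,0) [heading=0, draw]
PU: pen up
FD 9: (9,0) -> (18,0) [heading=0, move]
FD 9: (18,0) -> (27,0) [heading=0, move]
BK 2: (27,0) -> (25,0) [heading=0, move]
LT 45: heading 0 -> 45
FD 5: (25,0) -> (28.536,3.536) [heading=45, move]
LT 45: heading 45 -> 90
FD 13: (28.536,3.536) -> (28.536,16.536) [heading=90, move]
PU: pen up
LT 72: heading 90 -> 162
PD: pen down
Final: pos=(28.536,16.536), heading=162, 1 segment(s) drawn

Segment endpoints: x in {0, 9}, y in {0}
xmin=0, ymin=0, xmax=9, ymax=0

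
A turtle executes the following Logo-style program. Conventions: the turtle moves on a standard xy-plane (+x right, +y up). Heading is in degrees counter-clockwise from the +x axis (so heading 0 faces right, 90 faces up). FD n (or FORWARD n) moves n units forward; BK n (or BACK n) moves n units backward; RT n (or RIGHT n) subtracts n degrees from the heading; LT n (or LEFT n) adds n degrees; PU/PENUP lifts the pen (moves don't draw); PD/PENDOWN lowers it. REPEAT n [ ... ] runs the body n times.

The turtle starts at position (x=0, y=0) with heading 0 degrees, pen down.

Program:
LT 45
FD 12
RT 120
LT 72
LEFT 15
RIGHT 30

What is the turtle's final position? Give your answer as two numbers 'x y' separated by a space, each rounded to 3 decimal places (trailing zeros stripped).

Answer: 8.485 8.485

Derivation:
Executing turtle program step by step:
Start: pos=(0,0), heading=0, pen down
LT 45: heading 0 -> 45
FD 12: (0,0) -> (8.485,8.485) [heading=45, draw]
RT 120: heading 45 -> 285
LT 72: heading 285 -> 357
LT 15: heading 357 -> 12
RT 30: heading 12 -> 342
Final: pos=(8.485,8.485), heading=342, 1 segment(s) drawn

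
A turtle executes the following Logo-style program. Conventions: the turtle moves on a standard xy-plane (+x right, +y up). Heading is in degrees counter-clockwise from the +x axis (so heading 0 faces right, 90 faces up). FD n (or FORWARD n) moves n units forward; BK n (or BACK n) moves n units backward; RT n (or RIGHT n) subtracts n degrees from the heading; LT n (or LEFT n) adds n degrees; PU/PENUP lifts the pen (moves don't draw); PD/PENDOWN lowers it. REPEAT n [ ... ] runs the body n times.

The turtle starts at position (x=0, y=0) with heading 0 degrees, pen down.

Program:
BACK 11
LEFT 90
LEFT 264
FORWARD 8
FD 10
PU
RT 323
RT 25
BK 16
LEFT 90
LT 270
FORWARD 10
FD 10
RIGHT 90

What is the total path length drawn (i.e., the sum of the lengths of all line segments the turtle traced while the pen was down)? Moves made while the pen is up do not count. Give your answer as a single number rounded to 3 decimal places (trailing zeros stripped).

Executing turtle program step by step:
Start: pos=(0,0), heading=0, pen down
BK 11: (0,0) -> (-11,0) [heading=0, draw]
LT 90: heading 0 -> 90
LT 264: heading 90 -> 354
FD 8: (-11,0) -> (-3.044,-0.836) [heading=354, draw]
FD 10: (-3.044,-0.836) -> (6.901,-1.882) [heading=354, draw]
PU: pen up
RT 323: heading 354 -> 31
RT 25: heading 31 -> 6
BK 16: (6.901,-1.882) -> (-9.011,-3.554) [heading=6, move]
LT 90: heading 6 -> 96
LT 270: heading 96 -> 6
FD 10: (-9.011,-3.554) -> (0.934,-2.509) [heading=6, move]
FD 10: (0.934,-2.509) -> (10.879,-1.463) [heading=6, move]
RT 90: heading 6 -> 276
Final: pos=(10.879,-1.463), heading=276, 3 segment(s) drawn

Segment lengths:
  seg 1: (0,0) -> (-11,0), length = 11
  seg 2: (-11,0) -> (-3.044,-0.836), length = 8
  seg 3: (-3.044,-0.836) -> (6.901,-1.882), length = 10
Total = 29

Answer: 29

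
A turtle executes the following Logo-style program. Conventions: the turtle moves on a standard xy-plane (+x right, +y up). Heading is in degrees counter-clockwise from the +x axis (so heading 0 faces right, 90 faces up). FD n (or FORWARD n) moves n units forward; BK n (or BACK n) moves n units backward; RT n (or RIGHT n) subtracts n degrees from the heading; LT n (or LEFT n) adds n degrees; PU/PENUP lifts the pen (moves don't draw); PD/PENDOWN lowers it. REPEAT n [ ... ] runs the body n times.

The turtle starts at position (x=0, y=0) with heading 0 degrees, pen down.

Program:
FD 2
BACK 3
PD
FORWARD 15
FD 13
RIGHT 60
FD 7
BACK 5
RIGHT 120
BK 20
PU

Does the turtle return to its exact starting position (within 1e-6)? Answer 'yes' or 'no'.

Executing turtle program step by step:
Start: pos=(0,0), heading=0, pen down
FD 2: (0,0) -> (2,0) [heading=0, draw]
BK 3: (2,0) -> (-1,0) [heading=0, draw]
PD: pen down
FD 15: (-1,0) -> (14,0) [heading=0, draw]
FD 13: (14,0) -> (27,0) [heading=0, draw]
RT 60: heading 0 -> 300
FD 7: (27,0) -> (30.5,-6.062) [heading=300, draw]
BK 5: (30.5,-6.062) -> (28,-1.732) [heading=300, draw]
RT 120: heading 300 -> 180
BK 20: (28,-1.732) -> (48,-1.732) [heading=180, draw]
PU: pen up
Final: pos=(48,-1.732), heading=180, 7 segment(s) drawn

Start position: (0, 0)
Final position: (48, -1.732)
Distance = 48.031; >= 1e-6 -> NOT closed

Answer: no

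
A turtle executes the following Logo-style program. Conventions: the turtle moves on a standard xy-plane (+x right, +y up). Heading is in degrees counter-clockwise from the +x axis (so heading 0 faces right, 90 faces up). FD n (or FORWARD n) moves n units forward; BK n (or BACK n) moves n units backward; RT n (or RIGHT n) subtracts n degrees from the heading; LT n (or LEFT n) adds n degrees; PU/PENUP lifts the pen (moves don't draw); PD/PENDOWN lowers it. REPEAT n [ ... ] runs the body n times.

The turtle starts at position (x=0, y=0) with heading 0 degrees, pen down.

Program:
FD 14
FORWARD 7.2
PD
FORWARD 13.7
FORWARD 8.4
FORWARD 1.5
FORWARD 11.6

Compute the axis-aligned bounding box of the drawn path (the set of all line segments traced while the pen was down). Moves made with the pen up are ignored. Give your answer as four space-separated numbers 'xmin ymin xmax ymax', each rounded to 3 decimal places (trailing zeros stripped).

Answer: 0 0 56.4 0

Derivation:
Executing turtle program step by step:
Start: pos=(0,0), heading=0, pen down
FD 14: (0,0) -> (14,0) [heading=0, draw]
FD 7.2: (14,0) -> (21.2,0) [heading=0, draw]
PD: pen down
FD 13.7: (21.2,0) -> (34.9,0) [heading=0, draw]
FD 8.4: (34.9,0) -> (43.3,0) [heading=0, draw]
FD 1.5: (43.3,0) -> (44.8,0) [heading=0, draw]
FD 11.6: (44.8,0) -> (56.4,0) [heading=0, draw]
Final: pos=(56.4,0), heading=0, 6 segment(s) drawn

Segment endpoints: x in {0, 14, 21.2, 34.9, 43.3, 44.8, 56.4}, y in {0}
xmin=0, ymin=0, xmax=56.4, ymax=0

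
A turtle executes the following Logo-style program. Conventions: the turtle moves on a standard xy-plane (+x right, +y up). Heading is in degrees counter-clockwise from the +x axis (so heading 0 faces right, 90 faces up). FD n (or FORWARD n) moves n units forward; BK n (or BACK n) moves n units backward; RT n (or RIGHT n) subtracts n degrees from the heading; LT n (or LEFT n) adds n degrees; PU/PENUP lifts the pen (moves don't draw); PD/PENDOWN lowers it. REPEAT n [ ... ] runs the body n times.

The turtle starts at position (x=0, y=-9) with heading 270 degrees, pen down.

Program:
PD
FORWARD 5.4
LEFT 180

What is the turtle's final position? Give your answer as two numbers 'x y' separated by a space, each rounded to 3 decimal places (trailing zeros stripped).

Answer: 0 -14.4

Derivation:
Executing turtle program step by step:
Start: pos=(0,-9), heading=270, pen down
PD: pen down
FD 5.4: (0,-9) -> (0,-14.4) [heading=270, draw]
LT 180: heading 270 -> 90
Final: pos=(0,-14.4), heading=90, 1 segment(s) drawn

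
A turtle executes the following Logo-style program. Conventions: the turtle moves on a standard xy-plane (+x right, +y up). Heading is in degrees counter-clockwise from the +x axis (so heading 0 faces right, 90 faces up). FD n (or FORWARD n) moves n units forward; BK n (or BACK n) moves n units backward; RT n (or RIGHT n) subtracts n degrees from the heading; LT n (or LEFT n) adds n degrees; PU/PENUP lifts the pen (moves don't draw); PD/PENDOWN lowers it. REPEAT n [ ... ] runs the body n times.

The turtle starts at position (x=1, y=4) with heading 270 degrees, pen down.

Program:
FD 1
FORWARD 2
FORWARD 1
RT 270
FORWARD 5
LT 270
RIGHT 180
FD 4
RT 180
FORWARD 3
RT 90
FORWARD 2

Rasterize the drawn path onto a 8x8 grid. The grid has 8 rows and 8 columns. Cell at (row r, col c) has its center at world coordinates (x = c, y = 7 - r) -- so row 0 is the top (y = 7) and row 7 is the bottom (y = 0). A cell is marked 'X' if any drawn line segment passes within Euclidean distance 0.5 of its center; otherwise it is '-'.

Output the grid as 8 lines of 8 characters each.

Answer: --------
--------
--------
-X----X-
-X----X-
-X----X-
-X--XXX-
-XXXXXX-

Derivation:
Segment 0: (1,4) -> (1,3)
Segment 1: (1,3) -> (1,1)
Segment 2: (1,1) -> (1,0)
Segment 3: (1,0) -> (6,0)
Segment 4: (6,0) -> (6,4)
Segment 5: (6,4) -> (6,1)
Segment 6: (6,1) -> (4,1)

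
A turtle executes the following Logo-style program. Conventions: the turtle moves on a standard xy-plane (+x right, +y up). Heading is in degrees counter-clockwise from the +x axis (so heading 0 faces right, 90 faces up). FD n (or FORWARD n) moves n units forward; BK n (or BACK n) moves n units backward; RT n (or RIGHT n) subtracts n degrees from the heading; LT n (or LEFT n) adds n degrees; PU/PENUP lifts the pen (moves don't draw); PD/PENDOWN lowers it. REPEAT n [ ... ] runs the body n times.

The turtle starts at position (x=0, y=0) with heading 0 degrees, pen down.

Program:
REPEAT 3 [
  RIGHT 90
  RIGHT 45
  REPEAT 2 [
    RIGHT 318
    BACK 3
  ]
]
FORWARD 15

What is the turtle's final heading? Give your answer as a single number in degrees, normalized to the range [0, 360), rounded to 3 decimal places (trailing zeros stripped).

Executing turtle program step by step:
Start: pos=(0,0), heading=0, pen down
REPEAT 3 [
  -- iteration 1/3 --
  RT 90: heading 0 -> 270
  RT 45: heading 270 -> 225
  REPEAT 2 [
    -- iteration 1/2 --
    RT 318: heading 225 -> 267
    BK 3: (0,0) -> (0.157,2.996) [heading=267, draw]
    -- iteration 2/2 --
    RT 318: heading 267 -> 309
    BK 3: (0.157,2.996) -> (-1.731,5.327) [heading=309, draw]
  ]
  -- iteration 2/3 --
  RT 90: heading 309 -> 219
  RT 45: heading 219 -> 174
  REPEAT 2 [
    -- iteration 1/2 --
    RT 318: heading 174 -> 216
    BK 3: (-1.731,5.327) -> (0.696,7.091) [heading=216, draw]
    -- iteration 2/2 --
    RT 318: heading 216 -> 258
    BK 3: (0.696,7.091) -> (1.32,10.025) [heading=258, draw]
  ]
  -- iteration 3/3 --
  RT 90: heading 258 -> 168
  RT 45: heading 168 -> 123
  REPEAT 2 [
    -- iteration 1/2 --
    RT 318: heading 123 -> 165
    BK 3: (1.32,10.025) -> (4.218,9.249) [heading=165, draw]
    -- iteration 2/2 --
    RT 318: heading 165 -> 207
    BK 3: (4.218,9.249) -> (6.891,10.611) [heading=207, draw]
  ]
]
FD 15: (6.891,10.611) -> (-6.474,3.801) [heading=207, draw]
Final: pos=(-6.474,3.801), heading=207, 7 segment(s) drawn

Answer: 207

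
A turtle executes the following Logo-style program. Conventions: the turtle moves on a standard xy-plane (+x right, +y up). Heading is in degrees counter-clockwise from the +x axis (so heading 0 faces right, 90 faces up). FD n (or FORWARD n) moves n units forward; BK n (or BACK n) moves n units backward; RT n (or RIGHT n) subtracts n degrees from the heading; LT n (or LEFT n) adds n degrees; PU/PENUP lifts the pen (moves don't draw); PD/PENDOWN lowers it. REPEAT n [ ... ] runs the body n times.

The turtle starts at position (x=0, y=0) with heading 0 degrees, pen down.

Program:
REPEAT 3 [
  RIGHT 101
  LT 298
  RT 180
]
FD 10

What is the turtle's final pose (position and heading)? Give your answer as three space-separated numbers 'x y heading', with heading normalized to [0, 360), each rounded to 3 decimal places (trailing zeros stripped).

Answer: 6.293 7.771 51

Derivation:
Executing turtle program step by step:
Start: pos=(0,0), heading=0, pen down
REPEAT 3 [
  -- iteration 1/3 --
  RT 101: heading 0 -> 259
  LT 298: heading 259 -> 197
  RT 180: heading 197 -> 17
  -- iteration 2/3 --
  RT 101: heading 17 -> 276
  LT 298: heading 276 -> 214
  RT 180: heading 214 -> 34
  -- iteration 3/3 --
  RT 101: heading 34 -> 293
  LT 298: heading 293 -> 231
  RT 180: heading 231 -> 51
]
FD 10: (0,0) -> (6.293,7.771) [heading=51, draw]
Final: pos=(6.293,7.771), heading=51, 1 segment(s) drawn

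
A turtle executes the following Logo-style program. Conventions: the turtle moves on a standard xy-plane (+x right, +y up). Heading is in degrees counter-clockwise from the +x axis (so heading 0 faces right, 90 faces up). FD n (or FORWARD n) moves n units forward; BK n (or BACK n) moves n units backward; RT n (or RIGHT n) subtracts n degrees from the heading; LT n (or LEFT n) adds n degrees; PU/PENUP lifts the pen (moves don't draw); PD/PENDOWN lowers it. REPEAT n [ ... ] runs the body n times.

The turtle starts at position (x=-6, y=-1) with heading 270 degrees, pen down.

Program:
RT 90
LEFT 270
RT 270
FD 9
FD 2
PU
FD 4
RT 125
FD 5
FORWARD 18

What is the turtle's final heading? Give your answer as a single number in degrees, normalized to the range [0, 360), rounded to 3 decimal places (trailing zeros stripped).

Answer: 55

Derivation:
Executing turtle program step by step:
Start: pos=(-6,-1), heading=270, pen down
RT 90: heading 270 -> 180
LT 270: heading 180 -> 90
RT 270: heading 90 -> 180
FD 9: (-6,-1) -> (-15,-1) [heading=180, draw]
FD 2: (-15,-1) -> (-17,-1) [heading=180, draw]
PU: pen up
FD 4: (-17,-1) -> (-21,-1) [heading=180, move]
RT 125: heading 180 -> 55
FD 5: (-21,-1) -> (-18.132,3.096) [heading=55, move]
FD 18: (-18.132,3.096) -> (-7.808,17.84) [heading=55, move]
Final: pos=(-7.808,17.84), heading=55, 2 segment(s) drawn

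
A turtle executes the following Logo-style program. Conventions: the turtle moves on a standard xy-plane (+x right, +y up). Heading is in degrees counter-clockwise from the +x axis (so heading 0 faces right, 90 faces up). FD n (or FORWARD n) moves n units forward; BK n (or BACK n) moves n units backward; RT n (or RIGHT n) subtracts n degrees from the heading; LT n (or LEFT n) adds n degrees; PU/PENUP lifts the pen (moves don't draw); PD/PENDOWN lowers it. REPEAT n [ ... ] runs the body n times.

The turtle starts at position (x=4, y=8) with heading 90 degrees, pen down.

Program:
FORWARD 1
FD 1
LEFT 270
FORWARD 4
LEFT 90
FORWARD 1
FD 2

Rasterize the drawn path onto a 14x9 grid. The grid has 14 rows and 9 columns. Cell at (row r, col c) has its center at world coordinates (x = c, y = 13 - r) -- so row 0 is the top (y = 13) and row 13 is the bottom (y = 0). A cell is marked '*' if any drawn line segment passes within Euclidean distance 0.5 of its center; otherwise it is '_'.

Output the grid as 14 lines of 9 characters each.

Segment 0: (4,8) -> (4,9)
Segment 1: (4,9) -> (4,10)
Segment 2: (4,10) -> (8,10)
Segment 3: (8,10) -> (8,11)
Segment 4: (8,11) -> (8,13)

Answer: ________*
________*
________*
____*****
____*____
____*____
_________
_________
_________
_________
_________
_________
_________
_________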